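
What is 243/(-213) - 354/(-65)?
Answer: 19869/4615 ≈ 4.3053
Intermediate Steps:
243/(-213) - 354/(-65) = 243*(-1/213) - 354*(-1/65) = -81/71 + 354/65 = 19869/4615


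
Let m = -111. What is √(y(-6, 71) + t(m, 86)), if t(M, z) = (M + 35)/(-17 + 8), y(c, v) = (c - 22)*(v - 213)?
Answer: 2*√8965/3 ≈ 63.122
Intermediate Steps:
y(c, v) = (-213 + v)*(-22 + c) (y(c, v) = (-22 + c)*(-213 + v) = (-213 + v)*(-22 + c))
t(M, z) = -35/9 - M/9 (t(M, z) = (35 + M)/(-9) = (35 + M)*(-⅑) = -35/9 - M/9)
√(y(-6, 71) + t(m, 86)) = √((4686 - 213*(-6) - 22*71 - 6*71) + (-35/9 - ⅑*(-111))) = √((4686 + 1278 - 1562 - 426) + (-35/9 + 37/3)) = √(3976 + 76/9) = √(35860/9) = 2*√8965/3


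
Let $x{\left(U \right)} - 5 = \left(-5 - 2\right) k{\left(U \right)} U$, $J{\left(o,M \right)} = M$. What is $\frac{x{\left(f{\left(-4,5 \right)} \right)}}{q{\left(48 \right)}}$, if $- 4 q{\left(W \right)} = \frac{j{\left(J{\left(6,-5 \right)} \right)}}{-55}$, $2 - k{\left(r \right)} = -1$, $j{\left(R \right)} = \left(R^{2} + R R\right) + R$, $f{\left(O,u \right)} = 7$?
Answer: $- \frac{6248}{9} \approx -694.22$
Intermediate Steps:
$j{\left(R \right)} = R + 2 R^{2}$ ($j{\left(R \right)} = \left(R^{2} + R^{2}\right) + R = 2 R^{2} + R = R + 2 R^{2}$)
$k{\left(r \right)} = 3$ ($k{\left(r \right)} = 2 - -1 = 2 + 1 = 3$)
$q{\left(W \right)} = \frac{9}{44}$ ($q{\left(W \right)} = - \frac{- 5 \left(1 + 2 \left(-5\right)\right) \frac{1}{-55}}{4} = - \frac{- 5 \left(1 - 10\right) \left(- \frac{1}{55}\right)}{4} = - \frac{\left(-5\right) \left(-9\right) \left(- \frac{1}{55}\right)}{4} = - \frac{45 \left(- \frac{1}{55}\right)}{4} = \left(- \frac{1}{4}\right) \left(- \frac{9}{11}\right) = \frac{9}{44}$)
$x{\left(U \right)} = 5 - 21 U$ ($x{\left(U \right)} = 5 + \left(-5 - 2\right) 3 U = 5 + \left(-7\right) 3 U = 5 - 21 U$)
$\frac{x{\left(f{\left(-4,5 \right)} \right)}}{q{\left(48 \right)}} = \frac{5 - 147}{\frac{9}{44}} = \left(5 - 147\right) \frac{44}{9} = \left(-142\right) \frac{44}{9} = - \frac{6248}{9}$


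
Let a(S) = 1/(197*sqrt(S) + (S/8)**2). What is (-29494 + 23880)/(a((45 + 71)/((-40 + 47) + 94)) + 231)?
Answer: -96240734477415978086/3960030212047310519 + 36463028267456*sqrt(2929)/3960030212047310519 ≈ -24.303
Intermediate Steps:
a(S) = 1/(197*sqrt(S) + S**2/64) (a(S) = 1/(197*sqrt(S) + (S*(1/8))**2) = 1/(197*sqrt(S) + (S/8)**2) = 1/(197*sqrt(S) + S**2/64))
(-29494 + 23880)/(a((45 + 71)/((-40 + 47) + 94)) + 231) = (-29494 + 23880)/(64/(((45 + 71)/((-40 + 47) + 94))**2 + 12608*sqrt((45 + 71)/((-40 + 47) + 94))) + 231) = -5614/(64/((116/(7 + 94))**2 + 12608*sqrt(116/(7 + 94))) + 231) = -5614/(64/((116/101)**2 + 12608*sqrt(116/101)) + 231) = -5614/(64/(13456/10201 + 12608*(2*sqrt(2929)/101)) + 231) = -5614/(64/(13456/10201 + 25216*sqrt(2929)/101) + 231) = -5614/(231 + 64/(13456/10201 + 25216*sqrt(2929)/101))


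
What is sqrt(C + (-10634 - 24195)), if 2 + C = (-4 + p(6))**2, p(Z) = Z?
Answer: I*sqrt(34827) ≈ 186.62*I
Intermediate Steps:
C = 2 (C = -2 + (-4 + 6)**2 = -2 + 2**2 = -2 + 4 = 2)
sqrt(C + (-10634 - 24195)) = sqrt(2 + (-10634 - 24195)) = sqrt(2 - 34829) = sqrt(-34827) = I*sqrt(34827)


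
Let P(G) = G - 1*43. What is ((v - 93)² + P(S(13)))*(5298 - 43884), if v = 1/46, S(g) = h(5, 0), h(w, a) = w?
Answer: -351370309053/1058 ≈ -3.3211e+8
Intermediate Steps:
S(g) = 5
v = 1/46 ≈ 0.021739
P(G) = -43 + G (P(G) = G - 43 = -43 + G)
((v - 93)² + P(S(13)))*(5298 - 43884) = ((1/46 - 93)² + (-43 + 5))*(5298 - 43884) = ((-4277/46)² - 38)*(-38586) = (18292729/2116 - 38)*(-38586) = (18212321/2116)*(-38586) = -351370309053/1058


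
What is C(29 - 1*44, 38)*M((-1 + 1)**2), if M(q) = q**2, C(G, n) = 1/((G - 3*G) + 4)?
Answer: 0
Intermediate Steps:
C(G, n) = 1/(4 - 2*G) (C(G, n) = 1/(-2*G + 4) = 1/(4 - 2*G))
C(29 - 1*44, 38)*M((-1 + 1)**2) = (-1/(-4 + 2*(29 - 1*44)))*((-1 + 1)**2)**2 = (-1/(-4 + 2*(29 - 44)))*(0**2)**2 = -1/(-4 + 2*(-15))*0**2 = -1/(-4 - 30)*0 = -1/(-34)*0 = -1*(-1/34)*0 = (1/34)*0 = 0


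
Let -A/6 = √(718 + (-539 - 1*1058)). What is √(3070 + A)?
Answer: √(3070 - 6*I*√879) ≈ 55.431 - 1.6046*I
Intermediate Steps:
A = -6*I*√879 (A = -6*√(718 + (-539 - 1*1058)) = -6*√(718 + (-539 - 1058)) = -6*√(718 - 1597) = -6*I*√879 ≈ -177.89*I)
√(3070 + A) = √(3070 - 6*I*√879)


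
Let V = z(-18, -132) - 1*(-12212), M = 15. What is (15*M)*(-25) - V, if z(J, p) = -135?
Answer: -17702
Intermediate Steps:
V = 12077 (V = -135 - 1*(-12212) = -135 + 12212 = 12077)
(15*M)*(-25) - V = (15*15)*(-25) - 1*12077 = 225*(-25) - 12077 = -5625 - 12077 = -17702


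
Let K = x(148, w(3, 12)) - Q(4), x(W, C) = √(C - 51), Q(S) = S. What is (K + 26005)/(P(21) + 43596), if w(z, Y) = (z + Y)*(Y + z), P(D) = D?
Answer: 8667/14539 + √174/43617 ≈ 0.59642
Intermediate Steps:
w(z, Y) = (Y + z)² (w(z, Y) = (Y + z)*(Y + z) = (Y + z)²)
x(W, C) = √(-51 + C)
K = -4 + √174 (K = √(-51 + (12 + 3)²) - 1*4 = √(-51 + 15²) - 4 = √(-51 + 225) - 4 = √174 - 4 = -4 + √174 ≈ 9.1909)
(K + 26005)/(P(21) + 43596) = ((-4 + √174) + 26005)/(21 + 43596) = (26001 + √174)/43617 = (26001 + √174)*(1/43617) = 8667/14539 + √174/43617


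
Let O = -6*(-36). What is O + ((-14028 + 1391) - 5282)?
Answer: -17703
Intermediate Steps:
O = 216
O + ((-14028 + 1391) - 5282) = 216 + ((-14028 + 1391) - 5282) = 216 + (-12637 - 5282) = 216 - 17919 = -17703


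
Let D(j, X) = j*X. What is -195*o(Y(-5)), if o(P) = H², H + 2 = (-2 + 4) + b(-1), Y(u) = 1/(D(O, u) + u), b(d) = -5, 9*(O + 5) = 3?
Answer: -4875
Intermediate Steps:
O = -14/3 (O = -5 + (⅑)*3 = -5 + ⅓ = -14/3 ≈ -4.6667)
D(j, X) = X*j
Y(u) = -3/(11*u) (Y(u) = 1/(u*(-14/3) + u) = 1/(-14*u/3 + u) = 1/(-11*u/3) = -3/(11*u))
H = -5 (H = -2 + ((-2 + 4) - 5) = -2 + (2 - 5) = -2 - 3 = -5)
o(P) = 25 (o(P) = (-5)² = 25)
-195*o(Y(-5)) = -195*25 = -4875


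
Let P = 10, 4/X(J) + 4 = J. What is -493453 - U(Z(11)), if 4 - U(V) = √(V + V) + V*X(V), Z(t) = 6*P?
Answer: -3454169/7 + 2*√30 ≈ -4.9344e+5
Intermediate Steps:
X(J) = 4/(-4 + J)
Z(t) = 60 (Z(t) = 6*10 = 60)
U(V) = 4 - √2*√V - 4*V/(-4 + V) (U(V) = 4 - (√(V + V) + V*(4/(-4 + V))) = 4 - (√(2*V) + 4*V/(-4 + V)) = 4 - (√2*√V + 4*V/(-4 + V)) = 4 + (-√2*√V - 4*V/(-4 + V)) = 4 - √2*√V - 4*V/(-4 + V))
-493453 - U(Z(11)) = -493453 - (-4*60 + (-4 + 60)*(4 - √2*√60))/(-4 + 60) = -493453 - (-240 + 56*(4 - √2*2*√15))/56 = -493453 - (-240 + 56*(4 - 2*√30))/56 = -493453 - (-240 + (224 - 112*√30))/56 = -493453 - (-16 - 112*√30)/56 = -493453 - (-2/7 - 2*√30) = -493453 + (2/7 + 2*√30) = -3454169/7 + 2*√30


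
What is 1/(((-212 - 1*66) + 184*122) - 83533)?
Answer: -1/61363 ≈ -1.6296e-5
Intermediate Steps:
1/(((-212 - 1*66) + 184*122) - 83533) = 1/(((-212 - 66) + 22448) - 83533) = 1/((-278 + 22448) - 83533) = 1/(22170 - 83533) = 1/(-61363) = -1/61363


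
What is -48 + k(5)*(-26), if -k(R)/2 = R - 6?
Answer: -100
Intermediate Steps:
k(R) = 12 - 2*R (k(R) = -2*(R - 6) = -2*(-6 + R) = 12 - 2*R)
-48 + k(5)*(-26) = -48 + (12 - 2*5)*(-26) = -48 + (12 - 10)*(-26) = -48 + 2*(-26) = -48 - 52 = -100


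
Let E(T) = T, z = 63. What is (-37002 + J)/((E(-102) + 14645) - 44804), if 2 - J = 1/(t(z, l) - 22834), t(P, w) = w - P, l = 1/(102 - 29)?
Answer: 61844759927/50580656280 ≈ 1.2227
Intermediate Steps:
l = 1/73 ≈ 0.013699
J = 3343033/1671480 (J = 2 - 1/((1/73 - 1*63) - 22834) = 2 - 1/((1/73 - 63) - 22834) = 2 - 1/(-4598/73 - 22834) = 2 - 1/(-1671480/73) = 2 - 1*(-73/1671480) = 2 + 73/1671480 = 3343033/1671480 ≈ 2.0000)
(-37002 + J)/((E(-102) + 14645) - 44804) = (-37002 + 3343033/1671480)/((-102 + 14645) - 44804) = -61844759927/(1671480*(14543 - 44804)) = -61844759927/1671480/(-30261) = -61844759927/1671480*(-1/30261) = 61844759927/50580656280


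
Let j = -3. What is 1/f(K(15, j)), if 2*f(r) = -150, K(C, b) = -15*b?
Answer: -1/75 ≈ -0.013333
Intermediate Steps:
f(r) = -75 (f(r) = (½)*(-150) = -75)
1/f(K(15, j)) = 1/(-75) = -1/75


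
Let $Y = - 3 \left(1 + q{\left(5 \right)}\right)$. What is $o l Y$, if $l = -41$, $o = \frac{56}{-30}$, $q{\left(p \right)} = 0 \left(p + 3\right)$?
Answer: $- \frac{1148}{5} \approx -229.6$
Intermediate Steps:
$q{\left(p \right)} = 0$ ($q{\left(p \right)} = 0 \left(3 + p\right) = 0$)
$o = - \frac{28}{15}$ ($o = 56 \left(- \frac{1}{30}\right) = - \frac{28}{15} \approx -1.8667$)
$Y = -3$ ($Y = - 3 \left(1 + 0\right) = \left(-3\right) 1 = -3$)
$o l Y = \left(- \frac{28}{15}\right) \left(-41\right) \left(-3\right) = \frac{1148}{15} \left(-3\right) = - \frac{1148}{5}$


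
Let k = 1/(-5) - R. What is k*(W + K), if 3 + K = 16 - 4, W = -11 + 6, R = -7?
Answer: 136/5 ≈ 27.200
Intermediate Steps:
W = -5
K = 9 (K = -3 + (16 - 4) = -3 + 12 = 9)
k = 34/5 (k = 1/(-5) - 1*(-7) = -⅕*1 + 7 = -⅕ + 7 = 34/5 ≈ 6.8000)
k*(W + K) = 34*(-5 + 9)/5 = (34/5)*4 = 136/5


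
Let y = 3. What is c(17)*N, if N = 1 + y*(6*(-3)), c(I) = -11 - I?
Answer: 1484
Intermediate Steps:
N = -53 (N = 1 + 3*(6*(-3)) = 1 + 3*(-18) = 1 - 54 = -53)
c(17)*N = (-11 - 1*17)*(-53) = (-11 - 17)*(-53) = -28*(-53) = 1484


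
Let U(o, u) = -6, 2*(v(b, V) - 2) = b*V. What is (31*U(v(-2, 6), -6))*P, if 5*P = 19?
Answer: -3534/5 ≈ -706.80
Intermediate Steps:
v(b, V) = 2 + V*b/2 (v(b, V) = 2 + (b*V)/2 = 2 + (V*b)/2 = 2 + V*b/2)
P = 19/5 (P = (1/5)*19 = 19/5 ≈ 3.8000)
(31*U(v(-2, 6), -6))*P = (31*(-6))*(19/5) = -186*19/5 = -3534/5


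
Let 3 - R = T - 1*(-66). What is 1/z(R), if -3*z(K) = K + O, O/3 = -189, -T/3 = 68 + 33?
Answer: 1/109 ≈ 0.0091743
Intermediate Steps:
T = -303 (T = -3*(68 + 33) = -3*101 = -303)
O = -567 (O = 3*(-189) = -567)
R = 240 (R = 3 - (-303 - 1*(-66)) = 3 - (-303 + 66) = 3 - 1*(-237) = 3 + 237 = 240)
z(K) = 189 - K/3 (z(K) = -(K - 567)/3 = -(-567 + K)/3 = 189 - K/3)
1/z(R) = 1/(189 - ⅓*240) = 1/(189 - 80) = 1/109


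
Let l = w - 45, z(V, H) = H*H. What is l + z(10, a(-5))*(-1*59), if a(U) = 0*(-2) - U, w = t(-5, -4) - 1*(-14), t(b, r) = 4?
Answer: -1502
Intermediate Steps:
w = 18 (w = 4 - 1*(-14) = 4 + 14 = 18)
a(U) = -U (a(U) = 0 - U = -U)
z(V, H) = H²
l = -27 (l = 18 - 45 = -27)
l + z(10, a(-5))*(-1*59) = -27 + (-1*(-5))²*(-1*59) = -27 + 5²*(-59) = -27 + 25*(-59) = -27 - 1475 = -1502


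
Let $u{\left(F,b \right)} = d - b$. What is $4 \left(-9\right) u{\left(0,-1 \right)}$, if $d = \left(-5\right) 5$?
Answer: $864$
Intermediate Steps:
$d = -25$
$u{\left(F,b \right)} = -25 - b$
$4 \left(-9\right) u{\left(0,-1 \right)} = 4 \left(-9\right) \left(-25 - -1\right) = - 36 \left(-25 + 1\right) = \left(-36\right) \left(-24\right) = 864$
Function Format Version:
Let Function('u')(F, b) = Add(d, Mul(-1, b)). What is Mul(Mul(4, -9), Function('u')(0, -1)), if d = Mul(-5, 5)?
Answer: 864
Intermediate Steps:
d = -25
Function('u')(F, b) = Add(-25, Mul(-1, b))
Mul(Mul(4, -9), Function('u')(0, -1)) = Mul(Mul(4, -9), Add(-25, Mul(-1, -1))) = Mul(-36, Add(-25, 1)) = Mul(-36, -24) = 864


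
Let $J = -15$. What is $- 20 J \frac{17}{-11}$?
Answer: $- \frac{5100}{11} \approx -463.64$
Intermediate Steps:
$- 20 J \frac{17}{-11} = \left(-20\right) \left(-15\right) \frac{17}{-11} = 300 \cdot 17 \left(- \frac{1}{11}\right) = 300 \left(- \frac{17}{11}\right) = - \frac{5100}{11}$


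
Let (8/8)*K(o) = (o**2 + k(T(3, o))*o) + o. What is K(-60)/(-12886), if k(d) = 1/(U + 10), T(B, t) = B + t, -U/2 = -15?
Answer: -7077/25772 ≈ -0.27460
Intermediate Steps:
U = 30 (U = -2*(-15) = 30)
k(d) = 1/40 (k(d) = 1/(30 + 10) = 1/40)
K(o) = o**2 + 41*o/40 (K(o) = (o**2 + o/40) + o = o**2 + 41*o/40)
K(-60)/(-12886) = ((1/40)*(-60)*(41 + 40*(-60)))/(-12886) = ((1/40)*(-60)*(41 - 2400))*(-1/12886) = ((1/40)*(-60)*(-2359))*(-1/12886) = (7077/2)*(-1/12886) = -7077/25772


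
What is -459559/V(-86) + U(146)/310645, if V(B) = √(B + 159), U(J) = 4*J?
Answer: 584/310645 - 459559*√73/73 ≈ -53787.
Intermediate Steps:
V(B) = √(159 + B)
-459559/V(-86) + U(146)/310645 = -459559/√(159 - 86) + (4*146)/310645 = -459559*√73/73 + 584*(1/310645) = -459559*√73/73 + 584/310645 = 584/310645 - 459559*√73/73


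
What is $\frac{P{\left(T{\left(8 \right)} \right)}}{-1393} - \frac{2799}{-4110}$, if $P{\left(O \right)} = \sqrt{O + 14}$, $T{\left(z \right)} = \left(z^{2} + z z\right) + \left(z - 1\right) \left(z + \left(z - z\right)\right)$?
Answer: $\frac{933}{1370} - \frac{3 \sqrt{22}}{1393} \approx 0.67092$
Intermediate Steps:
$T{\left(z \right)} = 2 z^{2} + z \left(-1 + z\right)$ ($T{\left(z \right)} = \left(z^{2} + z^{2}\right) + \left(-1 + z\right) \left(z + 0\right) = 2 z^{2} + \left(-1 + z\right) z = 2 z^{2} + z \left(-1 + z\right)$)
$P{\left(O \right)} = \sqrt{14 + O}$
$\frac{P{\left(T{\left(8 \right)} \right)}}{-1393} - \frac{2799}{-4110} = \frac{\sqrt{14 + 8 \left(-1 + 3 \cdot 8\right)}}{-1393} - \frac{2799}{-4110} = \sqrt{14 + 8 \left(-1 + 24\right)} \left(- \frac{1}{1393}\right) - - \frac{933}{1370} = \sqrt{14 + 8 \cdot 23} \left(- \frac{1}{1393}\right) + \frac{933}{1370} = \sqrt{14 + 184} \left(- \frac{1}{1393}\right) + \frac{933}{1370} = \sqrt{198} \left(- \frac{1}{1393}\right) + \frac{933}{1370} = 3 \sqrt{22} \left(- \frac{1}{1393}\right) + \frac{933}{1370} = - \frac{3 \sqrt{22}}{1393} + \frac{933}{1370} = \frac{933}{1370} - \frac{3 \sqrt{22}}{1393}$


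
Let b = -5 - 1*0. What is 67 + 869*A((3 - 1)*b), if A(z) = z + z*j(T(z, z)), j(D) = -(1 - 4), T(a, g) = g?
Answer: -34693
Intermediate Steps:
j(D) = 3 (j(D) = -1*(-3) = 3)
b = -5 (b = -5 + 0 = -5)
A(z) = 4*z (A(z) = z + z*3 = z + 3*z = 4*z)
67 + 869*A((3 - 1)*b) = 67 + 869*(4*((3 - 1)*(-5))) = 67 + 869*(4*(2*(-5))) = 67 + 869*(4*(-10)) = 67 + 869*(-40) = 67 - 34760 = -34693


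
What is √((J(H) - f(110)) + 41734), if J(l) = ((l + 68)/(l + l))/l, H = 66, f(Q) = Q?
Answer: √181314211/66 ≈ 204.02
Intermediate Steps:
J(l) = (68 + l)/(2*l²) (J(l) = ((68 + l)/((2*l)))/l = ((68 + l)*(1/(2*l)))/l = ((68 + l)/(2*l))/l = (68 + l)/(2*l²))
√((J(H) - f(110)) + 41734) = √(((½)*(68 + 66)/66² - 1*110) + 41734) = √(((½)*(1/4356)*134 - 110) + 41734) = √((67/4356 - 110) + 41734) = √(-479093/4356 + 41734) = √(181314211/4356) = √181314211/66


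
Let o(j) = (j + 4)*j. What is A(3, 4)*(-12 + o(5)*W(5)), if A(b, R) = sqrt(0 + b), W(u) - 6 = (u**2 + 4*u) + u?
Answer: 2508*sqrt(3) ≈ 4344.0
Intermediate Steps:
W(u) = 6 + u**2 + 5*u (W(u) = 6 + ((u**2 + 4*u) + u) = 6 + (u**2 + 5*u) = 6 + u**2 + 5*u)
A(b, R) = sqrt(b)
o(j) = j*(4 + j) (o(j) = (4 + j)*j = j*(4 + j))
A(3, 4)*(-12 + o(5)*W(5)) = sqrt(3)*(-12 + (5*(4 + 5))*(6 + 5**2 + 5*5)) = sqrt(3)*(-12 + (5*9)*(6 + 25 + 25)) = sqrt(3)*(-12 + 45*56) = sqrt(3)*(-12 + 2520) = sqrt(3)*2508 = 2508*sqrt(3)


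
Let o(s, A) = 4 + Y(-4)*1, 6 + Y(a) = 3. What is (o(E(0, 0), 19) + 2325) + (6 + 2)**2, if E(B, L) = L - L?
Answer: 2390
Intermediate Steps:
Y(a) = -3 (Y(a) = -6 + 3 = -3)
E(B, L) = 0
o(s, A) = 1 (o(s, A) = 4 - 3*1 = 4 - 3 = 1)
(o(E(0, 0), 19) + 2325) + (6 + 2)**2 = (1 + 2325) + (6 + 2)**2 = 2326 + 8**2 = 2326 + 64 = 2390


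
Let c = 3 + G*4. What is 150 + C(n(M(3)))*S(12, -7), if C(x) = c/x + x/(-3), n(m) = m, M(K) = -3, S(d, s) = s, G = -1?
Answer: 422/3 ≈ 140.67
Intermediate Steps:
c = -1 (c = 3 - 1*4 = 3 - 4 = -1)
C(x) = -1/x - x/3 (C(x) = -1/x + x/(-3) = -1/x + x*(-⅓) = -1/x - x/3)
150 + C(n(M(3)))*S(12, -7) = 150 + (-1/(-3) - ⅓*(-3))*(-7) = 150 + (-1*(-⅓) + 1)*(-7) = 150 + (⅓ + 1)*(-7) = 150 + (4/3)*(-7) = 150 - 28/3 = 422/3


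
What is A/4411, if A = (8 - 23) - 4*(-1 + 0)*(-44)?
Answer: -191/4411 ≈ -0.043301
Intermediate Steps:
A = -191 (A = -15 - 4*(-1)*(-44) = -15 + 4*(-44) = -15 - 176 = -191)
A/4411 = -191/4411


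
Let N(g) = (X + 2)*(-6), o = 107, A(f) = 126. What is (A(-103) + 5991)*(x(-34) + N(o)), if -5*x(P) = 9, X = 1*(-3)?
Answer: 128457/5 ≈ 25691.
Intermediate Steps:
X = -3
x(P) = -9/5 (x(P) = -⅕*9 = -9/5)
N(g) = 6 (N(g) = (-3 + 2)*(-6) = -1*(-6) = 6)
(A(-103) + 5991)*(x(-34) + N(o)) = (126 + 5991)*(-9/5 + 6) = 6117*(21/5) = 128457/5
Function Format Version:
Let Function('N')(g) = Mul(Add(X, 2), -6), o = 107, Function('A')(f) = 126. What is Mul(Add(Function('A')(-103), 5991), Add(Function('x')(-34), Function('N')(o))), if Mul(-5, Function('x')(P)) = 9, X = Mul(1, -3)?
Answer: Rational(128457, 5) ≈ 25691.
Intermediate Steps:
X = -3
Function('x')(P) = Rational(-9, 5) (Function('x')(P) = Mul(Rational(-1, 5), 9) = Rational(-9, 5))
Function('N')(g) = 6 (Function('N')(g) = Mul(Add(-3, 2), -6) = Mul(-1, -6) = 6)
Mul(Add(Function('A')(-103), 5991), Add(Function('x')(-34), Function('N')(o))) = Mul(Add(126, 5991), Add(Rational(-9, 5), 6)) = Mul(6117, Rational(21, 5)) = Rational(128457, 5)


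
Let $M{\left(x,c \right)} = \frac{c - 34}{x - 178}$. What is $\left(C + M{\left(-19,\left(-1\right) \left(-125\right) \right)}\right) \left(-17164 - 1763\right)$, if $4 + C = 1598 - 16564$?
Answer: $\frac{55819148787}{197} \approx 2.8335 \cdot 10^{8}$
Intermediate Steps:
$C = -14970$ ($C = -4 + \left(1598 - 16564\right) = -4 - 14966 = -14970$)
$M{\left(x,c \right)} = \frac{-34 + c}{-178 + x}$
$\left(C + M{\left(-19,\left(-1\right) \left(-125\right) \right)}\right) \left(-17164 - 1763\right) = \left(-14970 + \frac{-34 - -125}{-178 - 19}\right) \left(-17164 - 1763\right) = \left(-14970 + \frac{-34 + 125}{-197}\right) \left(-18927\right) = \left(-14970 - \frac{91}{197}\right) \left(-18927\right) = \left(- \frac{2949181}{197}\right) \left(-18927\right) = \frac{55819148787}{197}$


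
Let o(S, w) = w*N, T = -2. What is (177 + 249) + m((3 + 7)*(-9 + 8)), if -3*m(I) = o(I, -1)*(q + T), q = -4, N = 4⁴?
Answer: -86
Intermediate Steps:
N = 256
o(S, w) = 256*w (o(S, w) = w*256 = 256*w)
m(I) = -512 (m(I) = -256*(-1)*(-4 - 2)/3 = -(-256)*(-6)/3 = -⅓*1536 = -512)
(177 + 249) + m((3 + 7)*(-9 + 8)) = (177 + 249) - 512 = 426 - 512 = -86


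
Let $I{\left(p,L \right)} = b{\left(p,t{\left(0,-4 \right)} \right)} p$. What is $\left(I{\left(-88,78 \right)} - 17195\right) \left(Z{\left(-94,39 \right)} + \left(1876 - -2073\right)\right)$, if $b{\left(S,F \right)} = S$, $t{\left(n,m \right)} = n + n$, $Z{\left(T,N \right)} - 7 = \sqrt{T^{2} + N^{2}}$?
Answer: $-37388156 - 9451 \sqrt{10357} \approx -3.835 \cdot 10^{7}$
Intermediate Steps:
$Z{\left(T,N \right)} = 7 + \sqrt{N^{2} + T^{2}}$ ($Z{\left(T,N \right)} = 7 + \sqrt{T^{2} + N^{2}} = 7 + \sqrt{N^{2} + T^{2}}$)
$t{\left(n,m \right)} = 2 n$
$I{\left(p,L \right)} = p^{2}$ ($I{\left(p,L \right)} = p p = p^{2}$)
$\left(I{\left(-88,78 \right)} - 17195\right) \left(Z{\left(-94,39 \right)} + \left(1876 - -2073\right)\right) = \left(\left(-88\right)^{2} - 17195\right) \left(\left(7 + \sqrt{39^{2} + \left(-94\right)^{2}}\right) + \left(1876 - -2073\right)\right) = \left(7744 - 17195\right) \left(\left(7 + \sqrt{1521 + 8836}\right) + \left(1876 + 2073\right)\right) = - 9451 \left(\left(7 + \sqrt{10357}\right) + 3949\right) = - 9451 \left(3956 + \sqrt{10357}\right) = -37388156 - 9451 \sqrt{10357}$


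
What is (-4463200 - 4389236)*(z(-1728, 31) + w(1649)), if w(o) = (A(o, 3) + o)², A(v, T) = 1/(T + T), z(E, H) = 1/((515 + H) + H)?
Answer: -13892093747921361/577 ≈ -2.4076e+13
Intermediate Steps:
z(E, H) = 1/(515 + 2*H)
A(v, T) = 1/(2*T)
w(o) = (⅙ + o)² (w(o) = ((½)/3 + o)² = ((½)*(⅓) + o)² = (⅙ + o)²)
(-4463200 - 4389236)*(z(-1728, 31) + w(1649)) = (-4463200 - 4389236)*(1/(515 + 2*31) + (1 + 6*1649)²/36) = -8852436*(1/(515 + 62) + (1 + 9894)²/36) = -8852436*(1/577 + (1/36)*9895²) = -8852436*(1/577 + (1/36)*97911025) = -8852436*(1/577 + 97911025/36) = -8852436*56494661461/20772 = -13892093747921361/577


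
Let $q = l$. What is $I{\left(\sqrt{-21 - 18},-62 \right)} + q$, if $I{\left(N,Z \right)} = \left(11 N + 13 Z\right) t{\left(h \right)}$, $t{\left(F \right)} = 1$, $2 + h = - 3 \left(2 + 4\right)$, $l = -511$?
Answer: $-1317 + 11 i \sqrt{39} \approx -1317.0 + 68.695 i$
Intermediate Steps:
$h = -20$ ($h = -2 - 3 \left(2 + 4\right) = -2 - 18 = -20$)
$q = -511$
$I{\left(N,Z \right)} = 11 N + 13 Z$ ($I{\left(N,Z \right)} = \left(11 N + 13 Z\right) 1 = 11 N + 13 Z$)
$I{\left(\sqrt{-21 - 18},-62 \right)} + q = \left(11 \sqrt{-21 - 18} + 13 \left(-62\right)\right) - 511 = \left(11 \sqrt{-39} - 806\right) - 511 = \left(11 i \sqrt{39} - 806\right) - 511 = \left(-806 + 11 i \sqrt{39}\right) - 511 = -1317 + 11 i \sqrt{39}$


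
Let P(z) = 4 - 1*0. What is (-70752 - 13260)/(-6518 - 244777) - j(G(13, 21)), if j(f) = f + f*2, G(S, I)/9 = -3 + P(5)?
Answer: -2233651/83765 ≈ -26.666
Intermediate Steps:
P(z) = 4 (P(z) = 4 + 0 = 4)
G(S, I) = 9 (G(S, I) = 9*(-3 + 4) = 9*1 = 9)
j(f) = 3*f (j(f) = f + 2*f = 3*f)
(-70752 - 13260)/(-6518 - 244777) - j(G(13, 21)) = (-70752 - 13260)/(-6518 - 244777) - 3*9 = -84012/(-251295) - 1*27 = -84012*(-1/251295) - 27 = 28004/83765 - 27 = -2233651/83765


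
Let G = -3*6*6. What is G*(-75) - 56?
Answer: 8044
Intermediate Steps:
G = -108 (G = -18*6 = -108)
G*(-75) - 56 = -108*(-75) - 56 = 8100 - 56 = 8044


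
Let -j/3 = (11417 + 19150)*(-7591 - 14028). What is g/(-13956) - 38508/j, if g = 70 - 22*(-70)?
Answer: -59117343097/512361955066 ≈ -0.11538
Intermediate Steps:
j = 1982483919 (j = -3*(11417 + 19150)*(-7591 - 14028) = -91701*(-21619) = -3*(-660827973) = 1982483919)
g = 1610 (g = 70 + 1540 = 1610)
g/(-13956) - 38508/j = 1610/(-13956) - 38508/1982483919 = 1610*(-1/13956) - 38508*1/1982483919 = -805/6978 - 12836/660827973 = -59117343097/512361955066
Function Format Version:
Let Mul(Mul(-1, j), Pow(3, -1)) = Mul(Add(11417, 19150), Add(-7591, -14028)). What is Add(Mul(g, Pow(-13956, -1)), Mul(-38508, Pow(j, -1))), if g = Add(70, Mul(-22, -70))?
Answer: Rational(-59117343097, 512361955066) ≈ -0.11538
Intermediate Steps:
j = 1982483919 (j = Mul(-3, Mul(Add(11417, 19150), Add(-7591, -14028))) = Mul(-3, Mul(30567, -21619)) = Mul(-3, -660827973) = 1982483919)
g = 1610 (g = Add(70, 1540) = 1610)
Add(Mul(g, Pow(-13956, -1)), Mul(-38508, Pow(j, -1))) = Add(Mul(1610, Pow(-13956, -1)), Mul(-38508, Pow(1982483919, -1))) = Add(Mul(1610, Rational(-1, 13956)), Mul(-38508, Rational(1, 1982483919))) = Add(Rational(-805, 6978), Rational(-12836, 660827973)) = Rational(-59117343097, 512361955066)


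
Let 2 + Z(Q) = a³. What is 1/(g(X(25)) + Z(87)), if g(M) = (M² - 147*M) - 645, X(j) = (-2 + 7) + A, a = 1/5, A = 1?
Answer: -125/186624 ≈ -0.00066980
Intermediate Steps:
a = ⅕ ≈ 0.20000
X(j) = 6 (X(j) = (-2 + 7) + 1 = 5 + 1 = 6)
Z(Q) = -249/125 (Z(Q) = -2 + (⅕)³ = -2 + 1/125 = -249/125)
g(M) = -645 + M² - 147*M
1/(g(X(25)) + Z(87)) = 1/((-645 + 6² - 147*6) - 249/125) = 1/((-645 + 36 - 882) - 249/125) = 1/(-1491 - 249/125) = 1/(-186624/125) = -125/186624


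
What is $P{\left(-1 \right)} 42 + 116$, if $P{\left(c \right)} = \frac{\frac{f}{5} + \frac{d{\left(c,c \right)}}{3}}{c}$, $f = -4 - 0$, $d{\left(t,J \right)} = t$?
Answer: $\frac{818}{5} \approx 163.6$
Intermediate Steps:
$f = -4$ ($f = -4 + 0 = -4$)
$P{\left(c \right)} = \frac{- \frac{4}{5} + \frac{c}{3}}{c}$
$P{\left(-1 \right)} 42 + 116 = \frac{-12 + 5 \left(-1\right)}{15 \left(-1\right)} 42 + 116 = \frac{1}{15} \left(-1\right) \left(-12 - 5\right) 42 + 116 = \frac{1}{15} \left(-1\right) \left(-17\right) 42 + 116 = \frac{17}{15} \cdot 42 + 116 = \frac{238}{5} + 116 = \frac{818}{5}$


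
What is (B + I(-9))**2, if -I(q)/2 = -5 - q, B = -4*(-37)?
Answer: 19600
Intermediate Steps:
B = 148
I(q) = 10 + 2*q (I(q) = -2*(-5 - q) = 10 + 2*q)
(B + I(-9))**2 = (148 + (10 + 2*(-9)))**2 = (148 + (10 - 18))**2 = (148 - 8)**2 = 140**2 = 19600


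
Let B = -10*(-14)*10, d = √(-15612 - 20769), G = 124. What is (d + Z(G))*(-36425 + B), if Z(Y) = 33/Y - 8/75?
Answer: -692561/124 - 35025*I*√36381 ≈ -5585.2 - 6.6806e+6*I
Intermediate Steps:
Z(Y) = -8/75 + 33/Y (Z(Y) = 33/Y - 8*1/75 = 33/Y - 8/75 = -8/75 + 33/Y)
d = I*√36381 (d = √(-36381) = I*√36381 ≈ 190.74*I)
B = 1400 (B = 140*10 = 1400)
(d + Z(G))*(-36425 + B) = (I*√36381 + (-8/75 + 33/124))*(-36425 + 1400) = (I*√36381 + (-8/75 + 33*(1/124)))*(-35025) = (I*√36381 + (-8/75 + 33/124))*(-35025) = (I*√36381 + 1483/9300)*(-35025) = (1483/9300 + I*√36381)*(-35025) = -692561/124 - 35025*I*√36381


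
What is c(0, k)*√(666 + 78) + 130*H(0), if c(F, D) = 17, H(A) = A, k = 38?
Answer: 34*√186 ≈ 463.70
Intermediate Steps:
c(0, k)*√(666 + 78) + 130*H(0) = 17*√(666 + 78) + 130*0 = 17*√744 + 0 = 17*(2*√186) + 0 = 34*√186 + 0 = 34*√186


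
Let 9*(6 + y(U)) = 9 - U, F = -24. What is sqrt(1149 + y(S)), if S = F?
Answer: 4*sqrt(645)/3 ≈ 33.862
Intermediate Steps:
S = -24
y(U) = -5 - U/9 (y(U) = -6 + (9 - U)/9 = -6 + (1 - U/9) = -5 - U/9)
sqrt(1149 + y(S)) = sqrt(1149 + (-5 - 1/9*(-24))) = sqrt(1149 + (-5 + 8/3)) = sqrt(1149 - 7/3) = sqrt(3440/3) = 4*sqrt(645)/3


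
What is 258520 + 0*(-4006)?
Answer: 258520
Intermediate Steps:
258520 + 0*(-4006) = 258520 + 0 = 258520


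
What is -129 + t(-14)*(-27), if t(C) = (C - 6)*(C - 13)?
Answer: -14709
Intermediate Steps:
t(C) = (-13 + C)*(-6 + C) (t(C) = (-6 + C)*(-13 + C) = (-13 + C)*(-6 + C))
-129 + t(-14)*(-27) = -129 + (78 + (-14)² - 19*(-14))*(-27) = -129 + (78 + 196 + 266)*(-27) = -129 + 540*(-27) = -129 - 14580 = -14709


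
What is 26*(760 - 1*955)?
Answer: -5070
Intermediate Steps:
26*(760 - 1*955) = 26*(760 - 955) = 26*(-195) = -5070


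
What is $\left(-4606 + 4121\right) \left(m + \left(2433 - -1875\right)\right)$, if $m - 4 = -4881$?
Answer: $275965$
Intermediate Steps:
$m = -4877$ ($m = 4 - 4881 = -4877$)
$\left(-4606 + 4121\right) \left(m + \left(2433 - -1875\right)\right) = \left(-4606 + 4121\right) \left(-4877 + \left(2433 - -1875\right)\right) = - 485 \left(-4877 + \left(2433 + 1875\right)\right) = - 485 \left(-4877 + 4308\right) = \left(-485\right) \left(-569\right) = 275965$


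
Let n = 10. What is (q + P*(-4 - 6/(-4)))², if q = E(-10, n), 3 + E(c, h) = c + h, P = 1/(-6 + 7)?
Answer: 121/4 ≈ 30.250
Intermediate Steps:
P = 1 (P = 1/1 = 1)
E(c, h) = -3 + c + h (E(c, h) = -3 + (c + h) = -3 + c + h)
q = -3 (q = -3 - 10 + 10 = -3)
(q + P*(-4 - 6/(-4)))² = (-3 + 1*(-4 - 6/(-4)))² = (-3 + 1*(-4 - 6*(-¼)))² = (-3 + 1*(-4 + 3/2))² = (-3 + 1*(-5/2))² = (-3 - 5/2)² = (-11/2)² = 121/4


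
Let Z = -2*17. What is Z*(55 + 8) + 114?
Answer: -2028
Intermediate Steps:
Z = -34
Z*(55 + 8) + 114 = -34*(55 + 8) + 114 = -34*63 + 114 = -2142 + 114 = -2028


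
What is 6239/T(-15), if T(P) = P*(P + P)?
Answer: 6239/450 ≈ 13.864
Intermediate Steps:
T(P) = 2*P**2 (T(P) = P*(2*P) = 2*P**2)
6239/T(-15) = 6239/((2*(-15)**2)) = 6239/((2*225)) = 6239/450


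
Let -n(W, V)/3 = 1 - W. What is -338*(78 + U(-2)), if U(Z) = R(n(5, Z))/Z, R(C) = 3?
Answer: -25857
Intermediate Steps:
n(W, V) = -3 + 3*W (n(W, V) = -3*(1 - W) = -3 + 3*W)
U(Z) = 3/Z
-338*(78 + U(-2)) = -338*(78 + 3/(-2)) = -338*(78 + 3*(-½)) = -338*(78 - 3/2) = -338*153/2 = -25857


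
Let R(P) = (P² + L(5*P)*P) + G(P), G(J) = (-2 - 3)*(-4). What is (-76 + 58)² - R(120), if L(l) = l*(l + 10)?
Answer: -43934096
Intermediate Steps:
G(J) = 20 (G(J) = -5*(-4) = 20)
L(l) = l*(10 + l)
R(P) = 20 + P² + 5*P²*(10 + 5*P) (R(P) = (P² + ((5*P)*(10 + 5*P))*P) + 20 = (P² + (5*P*(10 + 5*P))*P) + 20 = (P² + 5*P²*(10 + 5*P)) + 20 = 20 + P² + 5*P²*(10 + 5*P))
(-76 + 58)² - R(120) = (-76 + 58)² - (20 + 25*120³ + 51*120²) = (-18)² - (20 + 25*1728000 + 51*14400) = 324 - (20 + 43200000 + 734400) = 324 - 1*43934420 = 324 - 43934420 = -43934096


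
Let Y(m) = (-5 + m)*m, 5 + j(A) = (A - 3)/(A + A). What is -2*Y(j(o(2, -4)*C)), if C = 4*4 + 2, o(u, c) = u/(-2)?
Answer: -5989/72 ≈ -83.181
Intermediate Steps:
o(u, c) = -u/2 (o(u, c) = u*(-½) = -u/2)
C = 18 (C = 16 + 2 = 18)
j(A) = -5 + (-3 + A)/(2*A) (j(A) = -5 + (A - 3)/(A + A) = -5 + (-3 + A)/((2*A)) = -5 + (-3 + A)*(1/(2*A)) = -5 + (-3 + A)/(2*A))
Y(m) = m*(-5 + m)
-2*Y(j(o(2, -4)*C)) = -2*3*(-1 - 3*(-½*2)*18)/(2*((-½*2*18)))*(-5 + 3*(-1 - 3*(-½*2)*18)/(2*((-½*2*18)))) = -2*3*(-1 - (-3)*18)/(2*((-1*18)))*(-5 + 3*(-1 - (-3)*18)/(2*((-1*18)))) = -2*(3/2)*(-1 - 3*(-18))/(-18)*(-5 + (3/2)*(-1 - 3*(-18))/(-18)) = -2*(3/2)*(-1/18)*(-1 + 54)*(-5 + (3/2)*(-1/18)*(-1 + 54)) = -2*(3/2)*(-1/18)*53*(-5 + (3/2)*(-1/18)*53) = -(-53)*(-5 - 53/12)/6 = -(-53)*(-113)/(6*12) = -2*5989/144 = -5989/72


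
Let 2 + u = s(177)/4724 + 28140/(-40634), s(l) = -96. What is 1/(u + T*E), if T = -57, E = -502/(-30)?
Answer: -119971885/114754649073 ≈ -0.0010455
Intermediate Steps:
E = 251/15 (E = -502*(-1/30) = 251/15 ≈ 16.733)
u = -65093032/23994377 (u = -2 + (-96/4724 + 28140/(-40634)) = -2 + (-96*1/4724 + 28140*(-1/40634)) = -2 + (-24/1181 - 14070/20317) = -2 - 17104278/23994377 = -65093032/23994377 ≈ -2.7128)
1/(u + T*E) = 1/(-65093032/23994377 - 57*251/15) = 1/(-65093032/23994377 - 4769/5) = 1/(-114754649073/119971885) = -119971885/114754649073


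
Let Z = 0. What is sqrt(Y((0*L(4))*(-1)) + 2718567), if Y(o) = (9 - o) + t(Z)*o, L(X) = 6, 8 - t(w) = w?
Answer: 12*sqrt(18879) ≈ 1648.8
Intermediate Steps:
t(w) = 8 - w
Y(o) = 9 + 7*o (Y(o) = (9 - o) + (8 - 1*0)*o = (9 - o) + (8 + 0)*o = (9 - o) + 8*o = 9 + 7*o)
sqrt(Y((0*L(4))*(-1)) + 2718567) = sqrt((9 + 7*((0*6)*(-1))) + 2718567) = sqrt((9 + 7*(0*(-1))) + 2718567) = sqrt((9 + 7*0) + 2718567) = sqrt((9 + 0) + 2718567) = sqrt(9 + 2718567) = sqrt(2718576) = 12*sqrt(18879)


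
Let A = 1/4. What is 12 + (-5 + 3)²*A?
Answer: 13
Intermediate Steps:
A = ¼ ≈ 0.25000
12 + (-5 + 3)²*A = 12 + (-5 + 3)²*(¼) = 12 + (-2)²*(¼) = 12 + 4*(¼) = 12 + 1 = 13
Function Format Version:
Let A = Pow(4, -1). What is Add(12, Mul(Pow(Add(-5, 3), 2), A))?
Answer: 13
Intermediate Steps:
A = Rational(1, 4) ≈ 0.25000
Add(12, Mul(Pow(Add(-5, 3), 2), A)) = Add(12, Mul(Pow(Add(-5, 3), 2), Rational(1, 4))) = Add(12, Mul(Pow(-2, 2), Rational(1, 4))) = Add(12, Mul(4, Rational(1, 4))) = Add(12, 1) = 13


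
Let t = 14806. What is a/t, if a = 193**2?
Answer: 37249/14806 ≈ 2.5158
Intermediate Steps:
a = 37249
a/t = 37249/14806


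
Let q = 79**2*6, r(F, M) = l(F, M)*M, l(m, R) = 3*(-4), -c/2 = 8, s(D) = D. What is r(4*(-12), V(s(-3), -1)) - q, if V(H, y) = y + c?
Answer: -37242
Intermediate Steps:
c = -16 (c = -2*8 = -16)
V(H, y) = -16 + y (V(H, y) = y - 16 = -16 + y)
l(m, R) = -12
r(F, M) = -12*M
q = 37446 (q = 6241*6 = 37446)
r(4*(-12), V(s(-3), -1)) - q = -12*(-16 - 1) - 1*37446 = -12*(-17) - 37446 = 204 - 37446 = -37242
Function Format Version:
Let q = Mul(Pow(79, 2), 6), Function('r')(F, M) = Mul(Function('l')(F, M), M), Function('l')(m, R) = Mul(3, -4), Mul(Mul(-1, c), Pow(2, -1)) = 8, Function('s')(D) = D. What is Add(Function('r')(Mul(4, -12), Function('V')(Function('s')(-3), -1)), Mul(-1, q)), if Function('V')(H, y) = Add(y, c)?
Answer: -37242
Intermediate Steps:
c = -16 (c = Mul(-2, 8) = -16)
Function('V')(H, y) = Add(-16, y) (Function('V')(H, y) = Add(y, -16) = Add(-16, y))
Function('l')(m, R) = -12
Function('r')(F, M) = Mul(-12, M)
q = 37446 (q = Mul(6241, 6) = 37446)
Add(Function('r')(Mul(4, -12), Function('V')(Function('s')(-3), -1)), Mul(-1, q)) = Add(Mul(-12, Add(-16, -1)), Mul(-1, 37446)) = Add(Mul(-12, -17), -37446) = Add(204, -37446) = -37242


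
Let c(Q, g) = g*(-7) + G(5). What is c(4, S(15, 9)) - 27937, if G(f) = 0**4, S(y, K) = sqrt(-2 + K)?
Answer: -27937 - 7*sqrt(7) ≈ -27956.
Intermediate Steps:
G(f) = 0
c(Q, g) = -7*g (c(Q, g) = g*(-7) + 0 = -7*g + 0 = -7*g)
c(4, S(15, 9)) - 27937 = -7*sqrt(-2 + 9) - 27937 = -7*sqrt(7) - 27937 = -27937 - 7*sqrt(7)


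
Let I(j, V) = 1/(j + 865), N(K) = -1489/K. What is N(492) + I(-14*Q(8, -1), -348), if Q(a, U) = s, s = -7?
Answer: -477805/157932 ≈ -3.0254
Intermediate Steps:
Q(a, U) = -7
I(j, V) = 1/(865 + j)
N(492) + I(-14*Q(8, -1), -348) = -1489/492 + 1/(865 - 14*(-7)) = -1489*1/492 + 1/(865 + 98) = -1489/492 + 1/963 = -477805/157932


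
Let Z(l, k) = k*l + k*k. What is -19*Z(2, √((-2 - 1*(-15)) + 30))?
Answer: -817 - 38*√43 ≈ -1066.2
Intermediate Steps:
Z(l, k) = k² + k*l (Z(l, k) = k*l + k² = k² + k*l)
-19*Z(2, √((-2 - 1*(-15)) + 30)) = -19*√((-2 - 1*(-15)) + 30)*(√((-2 - 1*(-15)) + 30) + 2) = -19*√((-2 + 15) + 30)*(√((-2 + 15) + 30) + 2) = -19*√(13 + 30)*(√(13 + 30) + 2) = -19*√43*(√43 + 2) = -19*√43*(2 + √43)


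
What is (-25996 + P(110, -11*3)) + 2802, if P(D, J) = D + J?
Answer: -23117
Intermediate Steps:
(-25996 + P(110, -11*3)) + 2802 = (-25996 + (110 - 11*3)) + 2802 = (-25996 + (110 - 33)) + 2802 = (-25996 + 77) + 2802 = -25919 + 2802 = -23117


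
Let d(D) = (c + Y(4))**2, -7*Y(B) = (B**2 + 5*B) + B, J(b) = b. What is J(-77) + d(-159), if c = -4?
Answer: 851/49 ≈ 17.367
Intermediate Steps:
Y(B) = -6*B/7 - B**2/7 (Y(B) = -((B**2 + 5*B) + B)/7 = -(B**2 + 6*B)/7 = -6*B/7 - B**2/7)
d(D) = 4624/49 (d(D) = (-4 - 1/7*4*(6 + 4))**2 = (-4 - 1/7*4*10)**2 = (-4 - 40/7)**2 = (-68/7)**2 = 4624/49)
J(-77) + d(-159) = -77 + 4624/49 = 851/49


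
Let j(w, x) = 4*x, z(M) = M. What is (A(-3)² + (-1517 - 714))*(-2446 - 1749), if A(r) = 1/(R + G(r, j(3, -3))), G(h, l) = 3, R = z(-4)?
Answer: 9354850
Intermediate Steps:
R = -4
A(r) = -1 (A(r) = 1/(-4 + 3) = 1/(-1) = -1)
(A(-3)² + (-1517 - 714))*(-2446 - 1749) = ((-1)² + (-1517 - 714))*(-2446 - 1749) = (1 - 2231)*(-4195) = -2230*(-4195) = 9354850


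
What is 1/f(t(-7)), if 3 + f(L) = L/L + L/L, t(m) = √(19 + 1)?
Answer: -1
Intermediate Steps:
t(m) = 2*√5 (t(m) = √20 = 2*√5)
f(L) = -1 (f(L) = -3 + (L/L + L/L) = -3 + (1 + 1) = -3 + 2 = -1)
1/f(t(-7)) = 1/(-1) = -1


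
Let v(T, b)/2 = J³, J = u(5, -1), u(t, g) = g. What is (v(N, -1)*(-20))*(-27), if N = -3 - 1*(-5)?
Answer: -1080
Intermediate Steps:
J = -1
N = 2 (N = -3 + 5 = 2)
v(T, b) = -2 (v(T, b) = 2*(-1)³ = 2*(-1) = -2)
(v(N, -1)*(-20))*(-27) = -2*(-20)*(-27) = 40*(-27) = -1080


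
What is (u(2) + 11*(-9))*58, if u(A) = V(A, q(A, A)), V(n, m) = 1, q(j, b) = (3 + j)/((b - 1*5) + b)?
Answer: -5684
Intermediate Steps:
q(j, b) = (3 + j)/(-5 + 2*b) (q(j, b) = (3 + j)/((b - 5) + b) = (3 + j)/((-5 + b) + b) = (3 + j)/(-5 + 2*b))
u(A) = 1
(u(2) + 11*(-9))*58 = (1 + 11*(-9))*58 = (1 - 99)*58 = -98*58 = -5684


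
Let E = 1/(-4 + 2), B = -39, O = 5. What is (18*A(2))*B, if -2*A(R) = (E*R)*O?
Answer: -1755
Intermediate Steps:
E = -½ (E = 1/(-2) = -½ ≈ -0.50000)
A(R) = 5*R/4 (A(R) = -(-R/2)*5/2 = -(-5)*R/4 = 5*R/4)
(18*A(2))*B = (18*((5/4)*2))*(-39) = (18*(5/2))*(-39) = 45*(-39) = -1755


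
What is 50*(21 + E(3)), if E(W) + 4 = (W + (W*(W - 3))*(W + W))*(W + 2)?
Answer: 1600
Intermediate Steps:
E(W) = -4 + (2 + W)*(W + 2*W²*(-3 + W)) (E(W) = -4 + (W + (W*(W - 3))*(W + W))*(W + 2) = -4 + (W + (W*(-3 + W))*(2*W))*(2 + W) = -4 + (W + 2*W²*(-3 + W))*(2 + W) = -4 + (2 + W)*(W + 2*W²*(-3 + W)))
50*(21 + E(3)) = 50*(21 + (-4 - 11*3² - 2*3³ + 2*3 + 2*3⁴)) = 50*(21 + (-4 - 11*9 - 2*27 + 6 + 2*81)) = 50*(21 + (-4 - 99 - 54 + 6 + 162)) = 50*(21 + 11) = 50*32 = 1600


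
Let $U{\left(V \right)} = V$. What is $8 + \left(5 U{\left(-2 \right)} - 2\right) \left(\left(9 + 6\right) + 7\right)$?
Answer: $-256$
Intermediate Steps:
$8 + \left(5 U{\left(-2 \right)} - 2\right) \left(\left(9 + 6\right) + 7\right) = 8 + \left(5 \left(-2\right) - 2\right) \left(\left(9 + 6\right) + 7\right) = 8 + \left(-10 - 2\right) \left(15 + 7\right) = 8 - 264 = -256$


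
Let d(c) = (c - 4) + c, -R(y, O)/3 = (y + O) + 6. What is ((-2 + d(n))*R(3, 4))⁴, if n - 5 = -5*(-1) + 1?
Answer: 151613669376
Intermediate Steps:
n = 11 (n = 5 + (-5*(-1) + 1) = 5 + (5 + 1) = 5 + 6 = 11)
R(y, O) = -18 - 3*O - 3*y (R(y, O) = -3*((y + O) + 6) = -3*((O + y) + 6) = -3*(6 + O + y) = -18 - 3*O - 3*y)
d(c) = -4 + 2*c (d(c) = (-4 + c) + c = -4 + 2*c)
((-2 + d(n))*R(3, 4))⁴ = ((-2 + (-4 + 2*11))*(-18 - 3*4 - 3*3))⁴ = ((-2 + (-4 + 22))*(-18 - 12 - 9))⁴ = ((-2 + 18)*(-39))⁴ = (16*(-39))⁴ = (-624)⁴ = 151613669376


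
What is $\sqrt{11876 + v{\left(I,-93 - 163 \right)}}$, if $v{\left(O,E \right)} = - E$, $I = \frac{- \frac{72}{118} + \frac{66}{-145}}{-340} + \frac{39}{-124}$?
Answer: $6 \sqrt{337} \approx 110.15$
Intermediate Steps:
$I = - \frac{28077291}{90169700}$ ($I = \left(\left(-72\right) \frac{1}{118} + 66 \left(- \frac{1}{145}\right)\right) \left(- \frac{1}{340}\right) + 39 \left(- \frac{1}{124}\right) = \left(- \frac{36}{59} - \frac{66}{145}\right) \left(- \frac{1}{340}\right) - \frac{39}{124} = \left(- \frac{9114}{8555}\right) \left(- \frac{1}{340}\right) - \frac{39}{124} = \frac{4557}{1454350} - \frac{39}{124} = - \frac{28077291}{90169700} \approx -0.31138$)
$\sqrt{11876 + v{\left(I,-93 - 163 \right)}} = \sqrt{11876 - \left(-93 - 163\right)} = \sqrt{11876 - -256} = \sqrt{11876 + 256} = \sqrt{12132} = 6 \sqrt{337}$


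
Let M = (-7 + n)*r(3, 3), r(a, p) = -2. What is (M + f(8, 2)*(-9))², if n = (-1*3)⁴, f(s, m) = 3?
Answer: 30625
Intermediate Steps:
n = 81 (n = (-3)⁴ = 81)
M = -148 (M = (-7 + 81)*(-2) = 74*(-2) = -148)
(M + f(8, 2)*(-9))² = (-148 + 3*(-9))² = (-148 - 27)² = (-175)² = 30625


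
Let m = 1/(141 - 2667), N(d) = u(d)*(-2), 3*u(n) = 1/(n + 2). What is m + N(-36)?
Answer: 275/14314 ≈ 0.019212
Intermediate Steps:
u(n) = 1/(3*(2 + n)) (u(n) = 1/(3*(n + 2)) = 1/(3*(2 + n)))
N(d) = -2/(3*(2 + d)) (N(d) = (1/(3*(2 + d)))*(-2) = -2/(3*(2 + d)))
m = -1/2526 (m = 1/(-2526) = -1/2526 ≈ -0.00039588)
m + N(-36) = -1/2526 - 2/(6 + 3*(-36)) = -1/2526 - 2/(6 - 108) = -1/2526 - 2/(-102) = -1/2526 - 2*(-1/102) = -1/2526 + 1/51 = 275/14314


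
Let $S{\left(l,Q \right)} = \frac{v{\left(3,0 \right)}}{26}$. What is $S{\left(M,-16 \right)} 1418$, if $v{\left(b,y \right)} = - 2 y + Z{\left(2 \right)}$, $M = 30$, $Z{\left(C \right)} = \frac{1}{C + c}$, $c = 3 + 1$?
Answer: $\frac{709}{78} \approx 9.0897$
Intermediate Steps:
$c = 4$
$Z{\left(C \right)} = \frac{1}{4 + C}$ ($Z{\left(C \right)} = \frac{1}{C + 4} = \frac{1}{4 + C}$)
$v{\left(b,y \right)} = \frac{1}{6} - 2 y$ ($v{\left(b,y \right)} = - 2 y + \frac{1}{4 + 2} = - 2 y + \frac{1}{6} = \frac{1}{6} - 2 y$)
$S{\left(l,Q \right)} = \frac{1}{156}$ ($S{\left(l,Q \right)} = \frac{\frac{1}{6} - 0}{26} = \left(\frac{1}{6} + 0\right) \frac{1}{26} = \frac{1}{6} \cdot \frac{1}{26} = \frac{1}{156}$)
$S{\left(M,-16 \right)} 1418 = \frac{1}{156} \cdot 1418 = \frac{709}{78}$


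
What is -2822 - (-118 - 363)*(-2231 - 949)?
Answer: -1532402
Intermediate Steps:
-2822 - (-118 - 363)*(-2231 - 949) = -2822 - (-481)*(-3180) = -2822 - 1*1529580 = -2822 - 1529580 = -1532402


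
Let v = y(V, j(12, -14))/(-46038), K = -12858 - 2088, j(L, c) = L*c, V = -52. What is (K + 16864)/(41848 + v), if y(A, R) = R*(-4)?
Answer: 7358407/160549796 ≈ 0.045833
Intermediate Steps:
y(A, R) = -4*R
K = -14946
v = -112/7673 (v = -48*(-14)/(-46038) = -4*(-168)*(-1/46038) = 672*(-1/46038) = -112/7673 ≈ -0.014597)
(K + 16864)/(41848 + v) = (-14946 + 16864)/(41848 - 112/7673) = 1918/(321099592/7673) = 1918*(7673/321099592) = 7358407/160549796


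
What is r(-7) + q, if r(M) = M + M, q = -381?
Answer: -395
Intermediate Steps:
r(M) = 2*M
r(-7) + q = 2*(-7) - 381 = -14 - 381 = -395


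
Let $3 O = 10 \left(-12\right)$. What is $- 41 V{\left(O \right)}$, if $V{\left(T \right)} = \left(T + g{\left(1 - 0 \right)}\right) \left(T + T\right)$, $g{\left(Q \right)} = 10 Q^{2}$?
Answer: $-98400$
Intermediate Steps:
$O = -40$ ($O = \frac{10 \left(-12\right)}{3} = \frac{1}{3} \left(-120\right) = -40$)
$V{\left(T \right)} = 2 T \left(10 + T\right)$ ($V{\left(T \right)} = \left(T + 10 \left(1 - 0\right)^{2}\right) \left(T + T\right) = \left(T + 10 \left(1 + 0\right)^{2}\right) 2 T = \left(T + 10 \cdot 1^{2}\right) 2 T = \left(T + 10 \cdot 1\right) 2 T = \left(T + 10\right) 2 T = \left(10 + T\right) 2 T = 2 T \left(10 + T\right)$)
$- 41 V{\left(O \right)} = - 41 \cdot 2 \left(-40\right) \left(10 - 40\right) = - 41 \cdot 2 \left(-40\right) \left(-30\right) = \left(-41\right) 2400 = -98400$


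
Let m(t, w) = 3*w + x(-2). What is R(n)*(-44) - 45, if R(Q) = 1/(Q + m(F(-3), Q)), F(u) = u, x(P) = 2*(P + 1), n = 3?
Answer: -247/5 ≈ -49.400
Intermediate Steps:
x(P) = 2 + 2*P (x(P) = 2*(1 + P) = 2 + 2*P)
m(t, w) = -2 + 3*w (m(t, w) = 3*w + (2 + 2*(-2)) = 3*w + (2 - 4) = 3*w - 2 = -2 + 3*w)
R(Q) = 1/(-2 + 4*Q) (R(Q) = 1/(Q + (-2 + 3*Q)) = 1/(-2 + 4*Q))
R(n)*(-44) - 45 = (1/(2*(-1 + 2*3)))*(-44) - 45 = (1/(2*(-1 + 6)))*(-44) - 45 = ((½)/5)*(-44) - 45 = ((½)*(⅕))*(-44) - 45 = (⅒)*(-44) - 45 = -22/5 - 45 = -247/5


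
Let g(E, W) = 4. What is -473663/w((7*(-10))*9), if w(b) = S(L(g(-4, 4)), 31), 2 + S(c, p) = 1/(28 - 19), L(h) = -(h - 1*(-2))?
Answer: 4262967/17 ≈ 2.5076e+5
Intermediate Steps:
L(h) = -2 - h (L(h) = -(h + 2) = -(2 + h) = -2 - h)
S(c, p) = -17/9 (S(c, p) = -2 + 1/(28 - 19) = -2 + 1/9 = -2 + ⅑ = -17/9)
w(b) = -17/9
-473663/w((7*(-10))*9) = -473663/(-17/9) = -473663*(-9/17) = 4262967/17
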